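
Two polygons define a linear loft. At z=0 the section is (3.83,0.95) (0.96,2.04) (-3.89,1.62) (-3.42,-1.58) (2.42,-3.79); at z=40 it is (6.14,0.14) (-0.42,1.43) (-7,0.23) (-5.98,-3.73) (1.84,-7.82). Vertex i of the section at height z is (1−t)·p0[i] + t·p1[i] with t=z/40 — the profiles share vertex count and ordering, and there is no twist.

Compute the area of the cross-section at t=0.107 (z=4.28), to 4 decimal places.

Cross-section at t=0.107: each vertex is (1-t)·p0[i] + t·p1[i].
  v1: (1-0.107)·(3.83,0.95) + 0.107·(6.14,0.14) = (4.0772,0.8633)
  v2: (1-0.107)·(0.96,2.04) + 0.107·(-0.42,1.43) = (0.8123,1.9747)
  v3: (1-0.107)·(-3.89,1.62) + 0.107·(-7,0.23) = (-4.2228,1.4713)
  v4: (1-0.107)·(-3.42,-1.58) + 0.107·(-5.98,-3.73) = (-3.6939,-1.8100)
  v5: (1-0.107)·(2.42,-3.79) + 0.107·(1.84,-7.82) = (2.3579,-4.2212)
Shoelace sum Σ(x_i·y_{i+1} − x_{i+1}·y_i):
  i=1: 4.0772·1.9747 − 0.8123·0.8633 = +7.3500 (running +7.3500)
  i=2: 0.8123·1.4713 − -4.2228·1.9747 = +9.5340 (running +16.8840)
  i=3: -4.2228·-1.8100 − -3.6939·1.4713 = +13.0782 (running +29.9622)
  i=4: -3.6939·-4.2212 − 2.3579·-1.8100 = +19.8608 (running +49.8230)
  i=5: 2.3579·0.8633 − 4.0772·-4.2212 = +19.2463 (running +69.0692)
Area = |Σ|/2 = |69.0692|/2 = 34.5346

Area at t=0.107: 34.5346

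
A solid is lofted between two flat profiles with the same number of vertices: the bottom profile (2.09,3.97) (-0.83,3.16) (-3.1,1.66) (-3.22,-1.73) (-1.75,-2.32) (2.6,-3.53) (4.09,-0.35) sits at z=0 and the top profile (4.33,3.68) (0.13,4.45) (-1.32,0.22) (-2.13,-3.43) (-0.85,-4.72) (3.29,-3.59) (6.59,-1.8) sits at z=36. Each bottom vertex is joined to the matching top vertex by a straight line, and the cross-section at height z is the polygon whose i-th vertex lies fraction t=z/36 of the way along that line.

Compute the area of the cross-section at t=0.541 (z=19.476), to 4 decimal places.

Cross-section at t=0.541: each vertex is (1-t)·p0[i] + t·p1[i].
  v1: (1-0.541)·(2.09,3.97) + 0.541·(4.33,3.68) = (3.3018,3.8131)
  v2: (1-0.541)·(-0.83,3.16) + 0.541·(0.13,4.45) = (-0.3106,3.8579)
  v3: (1-0.541)·(-3.1,1.66) + 0.541·(-1.32,0.22) = (-2.1370,0.8810)
  v4: (1-0.541)·(-3.22,-1.73) + 0.541·(-2.13,-3.43) = (-2.6303,-2.6497)
  v5: (1-0.541)·(-1.75,-2.32) + 0.541·(-0.85,-4.72) = (-1.2631,-3.6184)
  v6: (1-0.541)·(2.6,-3.53) + 0.541·(3.29,-3.59) = (2.9733,-3.5625)
  v7: (1-0.541)·(4.09,-0.35) + 0.541·(6.59,-1.8) = (5.4425,-1.1345)
Shoelace sum Σ(x_i·y_{i+1} − x_{i+1}·y_i):
  i=1: 3.3018·3.8579 − -0.3106·3.8131 = +13.9226 (running +13.9226)
  i=2: -0.3106·0.8810 − -2.1370·3.8579 = +7.9707 (running +21.8934)
  i=3: -2.1370·-2.6497 − -2.6303·0.8810 = +7.9797 (running +29.8730)
  i=4: -2.6303·-3.6184 − -1.2631·-2.6497 = +6.1707 (running +36.0437)
  i=5: -1.2631·-3.5625 − 2.9733·-3.6184 = +15.2583 (running +51.3020)
  i=6: 2.9733·-1.1345 − 5.4425·-3.5625 = +16.0156 (running +67.3176)
  i=7: 5.4425·3.8131 − 3.3018·-1.1345 = +24.4986 (running +91.8163)
Area = |Σ|/2 = |91.8163|/2 = 45.9081

Area at t=0.541: 45.9081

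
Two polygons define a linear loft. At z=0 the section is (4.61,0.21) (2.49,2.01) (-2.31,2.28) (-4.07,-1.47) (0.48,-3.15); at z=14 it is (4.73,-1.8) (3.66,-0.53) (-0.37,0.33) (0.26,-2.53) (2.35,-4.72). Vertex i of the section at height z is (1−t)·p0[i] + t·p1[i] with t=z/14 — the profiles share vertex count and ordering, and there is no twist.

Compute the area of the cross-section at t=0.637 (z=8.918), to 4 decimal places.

Cross-section at t=0.637: each vertex is (1-t)·p0[i] + t·p1[i].
  v1: (1-0.637)·(4.61,0.21) + 0.637·(4.73,-1.8) = (4.6864,-1.0704)
  v2: (1-0.637)·(2.49,2.01) + 0.637·(3.66,-0.53) = (3.2353,0.3920)
  v3: (1-0.637)·(-2.31,2.28) + 0.637·(-0.37,0.33) = (-1.0742,1.0378)
  v4: (1-0.637)·(-4.07,-1.47) + 0.637·(0.26,-2.53) = (-1.3118,-2.1452)
  v5: (1-0.637)·(0.48,-3.15) + 0.637·(2.35,-4.72) = (1.6712,-4.1501)
Shoelace sum Σ(x_i·y_{i+1} − x_{i+1}·y_i):
  i=1: 4.6864·0.3920 − 3.2353·-1.0704 = +5.3001 (running +5.3001)
  i=2: 3.2353·1.0378 − -1.0742·0.3920 = +3.7789 (running +9.0790)
  i=3: -1.0742·-2.1452 − -1.3118·1.0378 = +3.6659 (running +12.7449)
  i=4: -1.3118·-4.1501 − 1.6712·-2.1452 = +9.0291 (running +21.7740)
  i=5: 1.6712·-1.0704 − 4.6864·-4.1501 = +17.6604 (running +39.4343)
Area = |Σ|/2 = |39.4343|/2 = 19.7172

Area at t=0.637: 19.7172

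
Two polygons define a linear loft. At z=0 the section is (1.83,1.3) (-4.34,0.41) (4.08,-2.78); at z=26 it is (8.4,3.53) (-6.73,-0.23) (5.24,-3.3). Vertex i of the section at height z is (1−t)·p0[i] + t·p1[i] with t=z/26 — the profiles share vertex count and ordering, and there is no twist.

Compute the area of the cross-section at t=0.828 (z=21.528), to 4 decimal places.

Cross-section at t=0.828: each vertex is (1-t)·p0[i] + t·p1[i].
  v1: (1-0.828)·(1.83,1.3) + 0.828·(8.4,3.53) = (7.2700,3.1464)
  v2: (1-0.828)·(-4.34,0.41) + 0.828·(-6.73,-0.23) = (-6.3189,-0.1199)
  v3: (1-0.828)·(4.08,-2.78) + 0.828·(5.24,-3.3) = (5.0405,-3.2106)
Shoelace sum Σ(x_i·y_{i+1} − x_{i+1}·y_i):
  i=1: 7.2700·-0.1199 − -6.3189·3.1464 = +19.0103 (running +19.0103)
  i=2: -6.3189·-3.2106 − 5.0405·-0.1199 = +20.8917 (running +39.9020)
  i=3: 5.0405·3.1464 − 7.2700·-3.2106 = +39.2002 (running +79.1022)
Area = |Σ|/2 = |79.1022|/2 = 39.5511

Area at t=0.828: 39.5511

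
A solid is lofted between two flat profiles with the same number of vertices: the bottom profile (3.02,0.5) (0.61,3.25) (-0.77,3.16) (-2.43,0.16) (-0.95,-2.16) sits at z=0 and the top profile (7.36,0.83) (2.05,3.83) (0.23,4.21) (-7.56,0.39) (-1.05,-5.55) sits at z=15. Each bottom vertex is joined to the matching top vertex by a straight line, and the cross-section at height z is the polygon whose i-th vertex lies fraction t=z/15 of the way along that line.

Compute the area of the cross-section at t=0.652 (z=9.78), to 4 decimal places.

Cross-section at t=0.652: each vertex is (1-t)·p0[i] + t·p1[i].
  v1: (1-0.652)·(3.02,0.5) + 0.652·(7.36,0.83) = (5.8497,0.7152)
  v2: (1-0.652)·(0.61,3.25) + 0.652·(2.05,3.83) = (1.5489,3.6282)
  v3: (1-0.652)·(-0.77,3.16) + 0.652·(0.23,4.21) = (-0.1180,3.8446)
  v4: (1-0.652)·(-2.43,0.16) + 0.652·(-7.56,0.39) = (-5.7748,0.3100)
  v5: (1-0.652)·(-0.95,-2.16) + 0.652·(-1.05,-5.55) = (-1.0152,-4.3703)
Shoelace sum Σ(x_i·y_{i+1} − x_{i+1}·y_i):
  i=1: 5.8497·3.6282 − 1.5489·0.7152 = +20.1159 (running +20.1159)
  i=2: 1.5489·3.8446 − -0.1180·3.6282 = +6.3829 (running +26.4988)
  i=3: -0.1180·0.3100 − -5.7748·3.8446 = +22.1651 (running +48.6639)
  i=4: -5.7748·-4.3703 − -1.0152·0.3100 = +25.5520 (running +74.2159)
  i=5: -1.0152·0.7152 − 5.8497·-4.3703 = +24.8387 (running +99.0546)
Area = |Σ|/2 = |99.0546|/2 = 49.5273

Area at t=0.652: 49.5273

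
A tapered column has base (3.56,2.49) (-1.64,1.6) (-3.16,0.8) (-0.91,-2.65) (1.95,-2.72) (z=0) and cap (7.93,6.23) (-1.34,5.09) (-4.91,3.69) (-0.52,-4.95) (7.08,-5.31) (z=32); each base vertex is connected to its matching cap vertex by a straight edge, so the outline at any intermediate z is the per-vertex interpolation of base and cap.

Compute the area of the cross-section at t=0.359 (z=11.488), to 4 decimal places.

Area at t=0.359: 46.1595

Cross-section at t=0.359: each vertex is (1-t)·p0[i] + t·p1[i].
  v1: (1-0.359)·(3.56,2.49) + 0.359·(7.93,6.23) = (5.1288,3.8327)
  v2: (1-0.359)·(-1.64,1.6) + 0.359·(-1.34,5.09) = (-1.5323,2.8529)
  v3: (1-0.359)·(-3.16,0.8) + 0.359·(-4.91,3.69) = (-3.7883,1.8375)
  v4: (1-0.359)·(-0.91,-2.65) + 0.359·(-0.52,-4.95) = (-0.7700,-3.4757)
  v5: (1-0.359)·(1.95,-2.72) + 0.359·(7.08,-5.31) = (3.7917,-3.6498)
Shoelace sum Σ(x_i·y_{i+1} − x_{i+1}·y_i):
  i=1: 5.1288·2.8529 − -1.5323·3.8327 = +20.5049 (running +20.5049)
  i=2: -1.5323·1.8375 − -3.7883·2.8529 = +7.9919 (running +28.4968)
  i=3: -3.7883·-3.4757 − -0.7700·1.8375 = +14.5817 (running +43.0785)
  i=4: -0.7700·-3.6498 − 3.7917·-3.4757 = +15.9890 (running +59.0675)
  i=5: 3.7917·3.8327 − 5.1288·-3.6498 = +33.2514 (running +92.3189)
Area = |Σ|/2 = |92.3189|/2 = 46.1595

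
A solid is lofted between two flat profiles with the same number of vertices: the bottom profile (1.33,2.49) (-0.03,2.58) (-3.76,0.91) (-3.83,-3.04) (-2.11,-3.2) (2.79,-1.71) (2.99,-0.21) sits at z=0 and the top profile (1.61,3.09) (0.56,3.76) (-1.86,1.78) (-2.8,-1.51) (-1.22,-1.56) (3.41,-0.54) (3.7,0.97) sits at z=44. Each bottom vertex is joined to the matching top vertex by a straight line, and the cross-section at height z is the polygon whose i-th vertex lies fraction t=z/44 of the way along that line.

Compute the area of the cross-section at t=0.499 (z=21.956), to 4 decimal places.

Area at t=0.499: 25.5595

Cross-section at t=0.499: each vertex is (1-t)·p0[i] + t·p1[i].
  v1: (1-0.499)·(1.33,2.49) + 0.499·(1.61,3.09) = (1.4697,2.7894)
  v2: (1-0.499)·(-0.03,2.58) + 0.499·(0.56,3.76) = (0.2644,3.1688)
  v3: (1-0.499)·(-3.76,0.91) + 0.499·(-1.86,1.78) = (-2.8119,1.3441)
  v4: (1-0.499)·(-3.83,-3.04) + 0.499·(-2.8,-1.51) = (-3.3160,-2.2765)
  v5: (1-0.499)·(-2.11,-3.2) + 0.499·(-1.22,-1.56) = (-1.6659,-2.3816)
  v6: (1-0.499)·(2.79,-1.71) + 0.499·(3.41,-0.54) = (3.0994,-1.1262)
  v7: (1-0.499)·(2.99,-0.21) + 0.499·(3.7,0.97) = (3.3443,0.3788)
Shoelace sum Σ(x_i·y_{i+1} − x_{i+1}·y_i):
  i=1: 1.4697·3.1688 − 0.2644·2.7894 = +3.9197 (running +3.9197)
  i=2: 0.2644·1.3441 − -2.8119·3.1688 = +9.2658 (running +13.1855)
  i=3: -2.8119·-2.2765 − -3.3160·1.3441 = +10.8586 (running +24.0441)
  i=4: -3.3160·-2.3816 − -1.6659·-2.2765 = +4.1051 (running +28.1492)
  i=5: -1.6659·-1.1262 − 3.0994·-2.3816 = +9.2577 (running +37.4069)
  i=6: 3.0994·0.3788 − 3.3443·-1.1262 = +4.9403 (running +42.3473)
  i=7: 3.3443·2.7894 − 1.4697·0.3788 = +8.7718 (running +51.1191)
Area = |Σ|/2 = |51.1191|/2 = 25.5595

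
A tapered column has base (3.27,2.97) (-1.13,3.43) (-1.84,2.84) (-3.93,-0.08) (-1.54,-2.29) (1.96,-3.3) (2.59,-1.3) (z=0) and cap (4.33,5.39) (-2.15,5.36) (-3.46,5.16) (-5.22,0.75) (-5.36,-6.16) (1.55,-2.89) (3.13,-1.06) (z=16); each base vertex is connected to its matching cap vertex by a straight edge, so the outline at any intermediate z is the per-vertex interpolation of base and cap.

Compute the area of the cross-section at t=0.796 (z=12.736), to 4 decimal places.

Area at t=0.796: 67.9926

Cross-section at t=0.796: each vertex is (1-t)·p0[i] + t·p1[i].
  v1: (1-0.796)·(3.27,2.97) + 0.796·(4.33,5.39) = (4.1138,4.8963)
  v2: (1-0.796)·(-1.13,3.43) + 0.796·(-2.15,5.36) = (-1.9419,4.9663)
  v3: (1-0.796)·(-1.84,2.84) + 0.796·(-3.46,5.16) = (-3.1295,4.6867)
  v4: (1-0.796)·(-3.93,-0.08) + 0.796·(-5.22,0.75) = (-4.9568,0.5807)
  v5: (1-0.796)·(-1.54,-2.29) + 0.796·(-5.36,-6.16) = (-4.5807,-5.3705)
  v6: (1-0.796)·(1.96,-3.3) + 0.796·(1.55,-2.89) = (1.6336,-2.9736)
  v7: (1-0.796)·(2.59,-1.3) + 0.796·(3.13,-1.06) = (3.0198,-1.1090)
Shoelace sum Σ(x_i·y_{i+1} − x_{i+1}·y_i):
  i=1: 4.1138·4.9663 − -1.9419·4.8963 = +29.9383 (running +29.9383)
  i=2: -1.9419·4.6867 − -3.1295·4.9663 = +6.4408 (running +36.3792)
  i=3: -3.1295·0.5807 − -4.9568·4.6867 = +21.4141 (running +57.7933)
  i=4: -4.9568·-5.3705 − -4.5807·0.5807 = +29.2807 (running +87.0740)
  i=5: -4.5807·-2.9736 − 1.6336·-5.3705 = +22.3949 (running +109.4689)
  i=6: 1.6336·-1.1090 − 3.0198·-2.9736 = +7.1683 (running +116.6372)
  i=7: 3.0198·4.8963 − 4.1138·-1.1090 = +19.3481 (running +135.9853)
Area = |Σ|/2 = |135.9853|/2 = 67.9926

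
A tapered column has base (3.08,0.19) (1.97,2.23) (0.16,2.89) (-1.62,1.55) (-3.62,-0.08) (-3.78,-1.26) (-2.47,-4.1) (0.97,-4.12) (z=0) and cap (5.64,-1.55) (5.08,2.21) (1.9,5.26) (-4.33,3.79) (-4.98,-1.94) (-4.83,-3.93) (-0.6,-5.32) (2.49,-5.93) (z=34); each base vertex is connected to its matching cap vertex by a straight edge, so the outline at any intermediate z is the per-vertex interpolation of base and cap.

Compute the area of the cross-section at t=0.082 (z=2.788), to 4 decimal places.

Area at t=0.082: 36.2652

Cross-section at t=0.082: each vertex is (1-t)·p0[i] + t·p1[i].
  v1: (1-0.082)·(3.08,0.19) + 0.082·(5.64,-1.55) = (3.2899,0.0473)
  v2: (1-0.082)·(1.97,2.23) + 0.082·(5.08,2.21) = (2.2250,2.2284)
  v3: (1-0.082)·(0.16,2.89) + 0.082·(1.9,5.26) = (0.3027,3.0843)
  v4: (1-0.082)·(-1.62,1.55) + 0.082·(-4.33,3.79) = (-1.8422,1.7337)
  v5: (1-0.082)·(-3.62,-0.08) + 0.082·(-4.98,-1.94) = (-3.7315,-0.2325)
  v6: (1-0.082)·(-3.78,-1.26) + 0.082·(-4.83,-3.93) = (-3.8661,-1.4789)
  v7: (1-0.082)·(-2.47,-4.1) + 0.082·(-0.6,-5.32) = (-2.3167,-4.2000)
  v8: (1-0.082)·(0.97,-4.12) + 0.082·(2.49,-5.93) = (1.0946,-4.2684)
Shoelace sum Σ(x_i·y_{i+1} − x_{i+1}·y_i):
  i=1: 3.2899·2.2284 − 2.2250·0.0473 = +7.2258 (running +7.2258)
  i=2: 2.2250·3.0843 − 0.3027·2.2284 = +6.1882 (running +13.4141)
  i=3: 0.3027·1.7337 − -1.8422·3.0843 = +6.2068 (running +19.6209)
  i=4: -1.8422·-0.2325 − -3.7315·1.7337 = +6.8976 (running +26.5185)
  i=5: -3.7315·-1.4789 − -3.8661·-0.2325 = +4.6197 (running +31.1382)
  i=6: -3.8661·-4.2000 − -2.3167·-1.4789 = +12.8116 (running +43.9498)
  i=7: -2.3167·-4.2684 − 1.0946·-4.2000 = +14.4860 (running +58.4358)
  i=8: 1.0946·0.0473 − 3.2899·-4.2684 = +14.0946 (running +72.5304)
Area = |Σ|/2 = |72.5304|/2 = 36.2652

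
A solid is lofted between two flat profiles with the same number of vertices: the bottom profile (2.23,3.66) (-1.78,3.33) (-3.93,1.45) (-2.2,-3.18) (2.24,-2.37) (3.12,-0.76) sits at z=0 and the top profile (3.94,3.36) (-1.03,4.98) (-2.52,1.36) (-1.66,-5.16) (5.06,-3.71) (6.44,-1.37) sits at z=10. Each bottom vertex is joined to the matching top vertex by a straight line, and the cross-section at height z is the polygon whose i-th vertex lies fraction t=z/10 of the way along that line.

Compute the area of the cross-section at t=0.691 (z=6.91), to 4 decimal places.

Cross-section at t=0.691: each vertex is (1-t)·p0[i] + t·p1[i].
  v1: (1-0.691)·(2.23,3.66) + 0.691·(3.94,3.36) = (3.4116,3.4527)
  v2: (1-0.691)·(-1.78,3.33) + 0.691·(-1.03,4.98) = (-1.2618,4.4702)
  v3: (1-0.691)·(-3.93,1.45) + 0.691·(-2.52,1.36) = (-2.9557,1.3878)
  v4: (1-0.691)·(-2.2,-3.18) + 0.691·(-1.66,-5.16) = (-1.8269,-4.5482)
  v5: (1-0.691)·(2.24,-2.37) + 0.691·(5.06,-3.71) = (4.1886,-3.2959)
  v6: (1-0.691)·(3.12,-0.76) + 0.691·(6.44,-1.37) = (5.4141,-1.1815)
Shoelace sum Σ(x_i·y_{i+1} − x_{i+1}·y_i):
  i=1: 3.4116·4.4702 − -1.2618·3.4527 = +19.6069 (running +19.6069)
  i=2: -1.2618·1.3878 − -2.9557·4.4702 = +11.4613 (running +31.0682)
  i=3: -2.9557·-4.5482 − -1.8269·1.3878 = +15.9783 (running +47.0465)
  i=4: -1.8269·-3.2959 − 4.1886·-4.5482 = +25.0718 (running +72.1183)
  i=5: 4.1886·-1.1815 − 5.4141·-3.2959 = +12.8957 (running +85.0140)
  i=6: 5.4141·3.4527 − 3.4116·-1.1815 = +22.7242 (running +107.7382)
Area = |Σ|/2 = |107.7382|/2 = 53.8691

Area at t=0.691: 53.8691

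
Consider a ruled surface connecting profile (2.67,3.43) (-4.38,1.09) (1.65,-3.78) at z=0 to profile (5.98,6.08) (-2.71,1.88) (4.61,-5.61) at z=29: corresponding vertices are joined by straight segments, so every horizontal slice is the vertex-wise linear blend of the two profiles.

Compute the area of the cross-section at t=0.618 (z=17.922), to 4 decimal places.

Area at t=0.618: 38.0745

Cross-section at t=0.618: each vertex is (1-t)·p0[i] + t·p1[i].
  v1: (1-0.618)·(2.67,3.43) + 0.618·(5.98,6.08) = (4.7156,5.0677)
  v2: (1-0.618)·(-4.38,1.09) + 0.618·(-2.71,1.88) = (-3.3479,1.5782)
  v3: (1-0.618)·(1.65,-3.78) + 0.618·(4.61,-5.61) = (3.4793,-4.9109)
Shoelace sum Σ(x_i·y_{i+1} − x_{i+1}·y_i):
  i=1: 4.7156·1.5782 − -3.3479·5.0677 = +24.4086 (running +24.4086)
  i=2: -3.3479·-4.9109 − 3.4793·1.5782 = +10.9505 (running +35.3590)
  i=3: 3.4793·5.0677 − 4.7156·-4.9109 = +40.7899 (running +76.1489)
Area = |Σ|/2 = |76.1489|/2 = 38.0745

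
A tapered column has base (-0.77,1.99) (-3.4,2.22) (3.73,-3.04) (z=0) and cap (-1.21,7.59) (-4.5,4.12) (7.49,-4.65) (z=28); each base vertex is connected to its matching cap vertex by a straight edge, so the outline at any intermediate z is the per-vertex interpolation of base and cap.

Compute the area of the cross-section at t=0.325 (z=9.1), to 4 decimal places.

Cross-section at t=0.325: each vertex is (1-t)·p0[i] + t·p1[i].
  v1: (1-0.325)·(-0.77,1.99) + 0.325·(-1.21,7.59) = (-0.9130,3.8100)
  v2: (1-0.325)·(-3.4,2.22) + 0.325·(-4.5,4.12) = (-3.7575,2.8375)
  v3: (1-0.325)·(3.73,-3.04) + 0.325·(7.49,-4.65) = (4.9520,-3.5633)
Shoelace sum Σ(x_i·y_{i+1} − x_{i+1}·y_i):
  i=1: -0.9130·2.8375 − -3.7575·3.8100 = +11.7254 (running +11.7254)
  i=2: -3.7575·-3.5633 − 4.9520·2.8375 = -0.6624 (running +11.0630)
  i=3: 4.9520·3.8100 − -0.9130·-3.5633 = +15.6139 (running +26.6769)
Area = |Σ|/2 = |26.6769|/2 = 13.3385

Area at t=0.325: 13.3385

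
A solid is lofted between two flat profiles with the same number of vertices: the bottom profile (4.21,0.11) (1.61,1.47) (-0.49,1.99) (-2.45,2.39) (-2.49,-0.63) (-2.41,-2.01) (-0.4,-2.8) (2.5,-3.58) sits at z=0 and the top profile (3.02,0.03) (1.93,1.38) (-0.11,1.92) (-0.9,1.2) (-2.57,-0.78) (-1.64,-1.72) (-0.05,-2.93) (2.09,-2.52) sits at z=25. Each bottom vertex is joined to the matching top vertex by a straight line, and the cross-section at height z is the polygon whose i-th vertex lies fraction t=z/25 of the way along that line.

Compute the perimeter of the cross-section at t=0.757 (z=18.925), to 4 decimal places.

Perimeter at t=0.757: 16.5090

Cross-section at t=0.757: each vertex is (1-t)·p0[i] + t·p1[i].
  v1: (1-0.757)·(4.21,0.11) + 0.757·(3.02,0.03) = (3.3092,0.0494)
  v2: (1-0.757)·(1.61,1.47) + 0.757·(1.93,1.38) = (1.8522,1.4019)
  v3: (1-0.757)·(-0.49,1.99) + 0.757·(-0.11,1.92) = (-0.2023,1.9370)
  v4: (1-0.757)·(-2.45,2.39) + 0.757·(-0.9,1.2) = (-1.2767,1.4892)
  v5: (1-0.757)·(-2.49,-0.63) + 0.757·(-2.57,-0.78) = (-2.5506,-0.7435)
  v6: (1-0.757)·(-2.41,-2.01) + 0.757·(-1.64,-1.72) = (-1.8271,-1.7905)
  v7: (1-0.757)·(-0.4,-2.8) + 0.757·(-0.05,-2.93) = (-0.1351,-2.8984)
  v8: (1-0.757)·(2.5,-3.58) + 0.757·(2.09,-2.52) = (2.1896,-2.7776)
Perimeter = Σ |v_{i+1} − v_i|:
  edge 1→2: √(-1.4569² + 1.3524²) = 1.9879 (running 1.9879)
  edge 2→3: √(-2.0546² + 0.5351²) = 2.1231 (running 4.1110)
  edge 3→4: √(-1.0743² + -0.4478²) = 1.1639 (running 5.2749)
  edge 4→5: √(-1.2739² + -2.2327²) = 2.5706 (running 7.8455)
  edge 5→6: √(0.7235² + -1.0469²) = 1.2726 (running 9.1181)
  edge 6→7: √(1.6921² + -1.1079²) = 2.0225 (running 11.1406)
  edge 7→8: √(2.3247² + 0.1208²) = 2.3278 (running 13.4684)
  edge 8→1: √(1.1195² + 2.8270²) = 3.0406 (running 16.5090)
Perimeter = 16.5090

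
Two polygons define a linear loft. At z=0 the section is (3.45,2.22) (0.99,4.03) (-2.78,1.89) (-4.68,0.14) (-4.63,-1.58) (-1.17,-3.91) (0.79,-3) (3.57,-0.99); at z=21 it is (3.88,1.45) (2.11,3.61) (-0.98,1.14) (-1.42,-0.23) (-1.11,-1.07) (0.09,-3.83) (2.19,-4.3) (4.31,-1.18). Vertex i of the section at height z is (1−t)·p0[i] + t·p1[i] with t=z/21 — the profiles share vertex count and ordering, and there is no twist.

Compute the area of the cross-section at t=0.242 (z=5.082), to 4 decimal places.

Cross-section at t=0.242: each vertex is (1-t)·p0[i] + t·p1[i].
  v1: (1-0.242)·(3.45,2.22) + 0.242·(3.88,1.45) = (3.5541,2.0337)
  v2: (1-0.242)·(0.99,4.03) + 0.242·(2.11,3.61) = (1.2610,3.9284)
  v3: (1-0.242)·(-2.78,1.89) + 0.242·(-0.98,1.14) = (-2.3444,1.7085)
  v4: (1-0.242)·(-4.68,0.14) + 0.242·(-1.42,-0.23) = (-3.8911,0.0505)
  v5: (1-0.242)·(-4.63,-1.58) + 0.242·(-1.11,-1.07) = (-3.7782,-1.4566)
  v6: (1-0.242)·(-1.17,-3.91) + 0.242·(0.09,-3.83) = (-0.8651,-3.8906)
  v7: (1-0.242)·(0.79,-3) + 0.242·(2.19,-4.3) = (1.1288,-3.3146)
  v8: (1-0.242)·(3.57,-0.99) + 0.242·(4.31,-1.18) = (3.7491,-1.0360)
Shoelace sum Σ(x_i·y_{i+1} − x_{i+1}·y_i):
  i=1: 3.5541·3.9284 − 1.2610·2.0337 = +11.3971 (running +11.3971)
  i=2: 1.2610·1.7085 − -2.3444·3.9284 = +11.3641 (running +22.7612)
  i=3: -2.3444·0.0505 − -3.8911·1.7085 = +6.5296 (running +29.2908)
  i=4: -3.8911·-1.4566 − -3.7782·0.0505 = +5.8583 (running +35.1492)
  i=5: -3.7782·-3.8906 − -0.8651·-1.4566 = +13.4394 (running +48.5886)
  i=6: -0.8651·-3.3146 − 1.1288·-3.8906 = +7.2591 (running +55.8477)
  i=7: 1.1288·-1.0360 − 3.7491·-3.3146 = +11.2573 (running +67.1050)
  i=8: 3.7491·2.0337 − 3.5541·-1.0360 = +11.3063 (running +78.4113)
Area = |Σ|/2 = |78.4113|/2 = 39.2056

Area at t=0.242: 39.2056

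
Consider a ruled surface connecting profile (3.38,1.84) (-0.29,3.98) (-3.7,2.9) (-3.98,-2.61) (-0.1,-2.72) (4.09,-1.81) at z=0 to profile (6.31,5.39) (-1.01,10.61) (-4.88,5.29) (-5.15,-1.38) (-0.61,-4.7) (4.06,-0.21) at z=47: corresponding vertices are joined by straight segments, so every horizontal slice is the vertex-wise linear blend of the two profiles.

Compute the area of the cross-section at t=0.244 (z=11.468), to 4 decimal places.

Cross-section at t=0.244: each vertex is (1-t)·p0[i] + t·p1[i].
  v1: (1-0.244)·(3.38,1.84) + 0.244·(6.31,5.39) = (4.0949,2.7062)
  v2: (1-0.244)·(-0.29,3.98) + 0.244·(-1.01,10.61) = (-0.4657,5.5977)
  v3: (1-0.244)·(-3.7,2.9) + 0.244·(-4.88,5.29) = (-3.9879,3.4832)
  v4: (1-0.244)·(-3.98,-2.61) + 0.244·(-5.15,-1.38) = (-4.2655,-2.3099)
  v5: (1-0.244)·(-0.1,-2.72) + 0.244·(-0.61,-4.7) = (-0.2244,-3.2031)
  v6: (1-0.244)·(4.09,-1.81) + 0.244·(4.06,-0.21) = (4.0827,-1.4196)
Shoelace sum Σ(x_i·y_{i+1} − x_{i+1}·y_i):
  i=1: 4.0949·5.5977 − -0.4657·2.7062 = +24.1824 (running +24.1824)
  i=2: -0.4657·3.4832 − -3.9879·5.5977 = +20.7012 (running +44.8837)
  i=3: -3.9879·-2.3099 − -4.2655·3.4832 = +24.0690 (running +68.9526)
  i=4: -4.2655·-3.2031 − -0.2244·-2.3099 = +13.1444 (running +82.0970)
  i=5: -0.2244·-1.4196 − 4.0827·-3.2031 = +13.3959 (running +95.4930)
  i=6: 4.0827·2.7062 − 4.0949·-1.4196 = +16.8617 (running +112.3547)
Area = |Σ|/2 = |112.3547|/2 = 56.1773

Area at t=0.244: 56.1773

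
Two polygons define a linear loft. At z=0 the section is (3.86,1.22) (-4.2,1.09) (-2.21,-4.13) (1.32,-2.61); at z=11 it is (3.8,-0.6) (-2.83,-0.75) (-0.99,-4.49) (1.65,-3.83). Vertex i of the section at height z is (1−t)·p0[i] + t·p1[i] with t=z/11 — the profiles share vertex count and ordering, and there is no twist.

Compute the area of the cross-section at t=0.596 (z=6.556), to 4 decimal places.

Cross-section at t=0.596: each vertex is (1-t)·p0[i] + t·p1[i].
  v1: (1-0.596)·(3.86,1.22) + 0.596·(3.8,-0.6) = (3.8242,0.1353)
  v2: (1-0.596)·(-4.2,1.09) + 0.596·(-2.83,-0.75) = (-3.3835,-0.0066)
  v3: (1-0.596)·(-2.21,-4.13) + 0.596·(-0.99,-4.49) = (-1.4829,-4.3446)
  v4: (1-0.596)·(1.32,-2.61) + 0.596·(1.65,-3.83) = (1.5167,-3.3371)
Shoelace sum Σ(x_i·y_{i+1} − x_{i+1}·y_i):
  i=1: 3.8242·-0.0066 − -3.3835·0.1353 = +0.4323 (running +0.4323)
  i=2: -3.3835·-4.3446 − -1.4829·-0.0066 = +14.6899 (running +15.1222)
  i=3: -1.4829·-3.3371 − 1.5167·-4.3446 = +11.5379 (running +26.6601)
  i=4: 1.5167·0.1353 − 3.8242·-3.3371 = +12.9671 (running +39.6272)
Area = |Σ|/2 = |39.6272|/2 = 19.8136

Area at t=0.596: 19.8136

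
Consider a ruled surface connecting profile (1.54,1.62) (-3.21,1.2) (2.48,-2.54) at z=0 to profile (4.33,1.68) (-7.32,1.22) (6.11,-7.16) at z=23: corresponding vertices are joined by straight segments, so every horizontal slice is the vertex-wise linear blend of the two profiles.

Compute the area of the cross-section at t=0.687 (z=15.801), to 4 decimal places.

Area at t=0.687: 35.3357

Cross-section at t=0.687: each vertex is (1-t)·p0[i] + t·p1[i].
  v1: (1-0.687)·(1.54,1.62) + 0.687·(4.33,1.68) = (3.4567,1.6612)
  v2: (1-0.687)·(-3.21,1.2) + 0.687·(-7.32,1.22) = (-6.0336,1.2137)
  v3: (1-0.687)·(2.48,-2.54) + 0.687·(6.11,-7.16) = (4.9738,-5.7139)
Shoelace sum Σ(x_i·y_{i+1} − x_{i+1}·y_i):
  i=1: 3.4567·1.2137 − -6.0336·1.6612 = +14.2187 (running +14.2187)
  i=2: -6.0336·-5.7139 − 4.9738·1.2137 = +28.4385 (running +42.6572)
  i=3: 4.9738·1.6612 − 3.4567·-5.7139 = +28.0141 (running +70.6713)
Area = |Σ|/2 = |70.6713|/2 = 35.3357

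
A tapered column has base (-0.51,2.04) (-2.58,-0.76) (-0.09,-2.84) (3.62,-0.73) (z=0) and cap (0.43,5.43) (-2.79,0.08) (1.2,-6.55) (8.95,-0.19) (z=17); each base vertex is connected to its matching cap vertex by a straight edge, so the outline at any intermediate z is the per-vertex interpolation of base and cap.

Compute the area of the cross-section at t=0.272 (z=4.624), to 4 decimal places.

Cross-section at t=0.272: each vertex is (1-t)·p0[i] + t·p1[i].
  v1: (1-0.272)·(-0.51,2.04) + 0.272·(0.43,5.43) = (-0.2543,2.9621)
  v2: (1-0.272)·(-2.58,-0.76) + 0.272·(-2.79,0.08) = (-2.6371,-0.5315)
  v3: (1-0.272)·(-0.09,-2.84) + 0.272·(1.2,-6.55) = (0.2609,-3.8491)
  v4: (1-0.272)·(3.62,-0.73) + 0.272·(8.95,-0.19) = (5.0698,-0.5831)
Shoelace sum Σ(x_i·y_{i+1} − x_{i+1}·y_i):
  i=1: -0.2543·-0.5315 − -2.6371·2.9621 = +7.9465 (running +7.9465)
  i=2: -2.6371·-3.8491 − 0.2609·-0.5315 = +10.2893 (running +18.2358)
  i=3: 0.2609·-0.5831 − 5.0698·-3.8491 = +19.3620 (running +37.5978)
  i=4: 5.0698·2.9621 − -0.2543·-0.5831 = +14.8687 (running +52.4665)
Area = |Σ|/2 = |52.4665|/2 = 26.2333

Area at t=0.272: 26.2333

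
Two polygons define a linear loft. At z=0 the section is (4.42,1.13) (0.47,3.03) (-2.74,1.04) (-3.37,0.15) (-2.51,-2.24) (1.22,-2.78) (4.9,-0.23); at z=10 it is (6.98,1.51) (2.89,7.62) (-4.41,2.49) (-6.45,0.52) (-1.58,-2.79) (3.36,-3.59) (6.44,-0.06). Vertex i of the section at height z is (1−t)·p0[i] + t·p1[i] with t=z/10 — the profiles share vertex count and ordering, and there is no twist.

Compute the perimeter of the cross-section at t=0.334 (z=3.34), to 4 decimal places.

Cross-section at t=0.334: each vertex is (1-t)·p0[i] + t·p1[i].
  v1: (1-0.334)·(4.42,1.13) + 0.334·(6.98,1.51) = (5.2750,1.2569)
  v2: (1-0.334)·(0.47,3.03) + 0.334·(2.89,7.62) = (1.2783,4.5631)
  v3: (1-0.334)·(-2.74,1.04) + 0.334·(-4.41,2.49) = (-3.2978,1.5243)
  v4: (1-0.334)·(-3.37,0.15) + 0.334·(-6.45,0.52) = (-4.3987,0.2736)
  v5: (1-0.334)·(-2.51,-2.24) + 0.334·(-1.58,-2.79) = (-2.1994,-2.4237)
  v6: (1-0.334)·(1.22,-2.78) + 0.334·(3.36,-3.59) = (1.9348,-3.0505)
  v7: (1-0.334)·(4.9,-0.23) + 0.334·(6.44,-0.06) = (5.4144,-0.1732)
Perimeter = Σ |v_{i+1} − v_i|:
  edge 1→2: √(-3.9968² + 3.3061²) = 5.1870 (running 5.1870)
  edge 2→3: √(-4.5761² + -3.0388²) = 5.4931 (running 10.6801)
  edge 3→4: √(-1.1009² + -1.2507²) = 1.6662 (running 12.3463)
  edge 4→5: √(2.1993² + -2.6973²) = 3.4803 (running 15.8266)
  edge 5→6: √(4.1341² + -0.6268²) = 4.1814 (running 20.0080)
  edge 6→7: √(3.4796² + 2.8773²) = 4.5152 (running 24.5232)
  edge 7→1: √(-0.1393² + 1.4301²) = 1.4369 (running 25.9601)
Perimeter = 25.9601

Perimeter at t=0.334: 25.9601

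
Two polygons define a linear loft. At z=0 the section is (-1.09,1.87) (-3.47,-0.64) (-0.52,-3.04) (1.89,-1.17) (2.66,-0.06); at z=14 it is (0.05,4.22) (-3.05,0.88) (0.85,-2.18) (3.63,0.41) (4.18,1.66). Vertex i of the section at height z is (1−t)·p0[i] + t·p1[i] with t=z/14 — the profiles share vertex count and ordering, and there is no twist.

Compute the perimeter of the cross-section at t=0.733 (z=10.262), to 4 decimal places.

Perimeter at t=0.733: 18.5515

Cross-section at t=0.733: each vertex is (1-t)·p0[i] + t·p1[i].
  v1: (1-0.733)·(-1.09,1.87) + 0.733·(0.05,4.22) = (-0.2544,3.5926)
  v2: (1-0.733)·(-3.47,-0.64) + 0.733·(-3.05,0.88) = (-3.1621,0.4742)
  v3: (1-0.733)·(-0.52,-3.04) + 0.733·(0.85,-2.18) = (0.4842,-2.4096)
  v4: (1-0.733)·(1.89,-1.17) + 0.733·(3.63,0.41) = (3.1654,-0.0119)
  v5: (1-0.733)·(2.66,-0.06) + 0.733·(4.18,1.66) = (3.7742,1.2008)
Perimeter = Σ |v_{i+1} − v_i|:
  edge 1→2: √(-2.9078² + -3.1184²) = 4.2637 (running 4.2637)
  edge 2→3: √(3.6463² + -2.8838²) = 4.6489 (running 8.9126)
  edge 3→4: √(2.6812² + 2.3978²) = 3.5970 (running 12.5096)
  edge 4→5: √(0.6087² + 1.2126²) = 1.3568 (running 13.8664)
  edge 5→1: √(-4.0285² + 2.3918²) = 4.6851 (running 18.5515)
Perimeter = 18.5515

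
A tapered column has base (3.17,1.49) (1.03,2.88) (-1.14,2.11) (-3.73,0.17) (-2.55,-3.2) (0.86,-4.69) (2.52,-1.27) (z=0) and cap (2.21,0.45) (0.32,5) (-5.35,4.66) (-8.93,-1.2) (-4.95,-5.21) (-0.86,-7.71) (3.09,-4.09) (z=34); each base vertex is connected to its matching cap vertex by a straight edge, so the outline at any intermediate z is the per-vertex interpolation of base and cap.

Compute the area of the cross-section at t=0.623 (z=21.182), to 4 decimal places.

Cross-section at t=0.623: each vertex is (1-t)·p0[i] + t·p1[i].
  v1: (1-0.623)·(3.17,1.49) + 0.623·(2.21,0.45) = (2.5719,0.8421)
  v2: (1-0.623)·(1.03,2.88) + 0.623·(0.32,5) = (0.5877,4.2008)
  v3: (1-0.623)·(-1.14,2.11) + 0.623·(-5.35,4.66) = (-3.7628,3.6986)
  v4: (1-0.623)·(-3.73,0.17) + 0.623·(-8.93,-1.2) = (-6.9696,-0.6835)
  v5: (1-0.623)·(-2.55,-3.2) + 0.623·(-4.95,-5.21) = (-4.0452,-4.4522)
  v6: (1-0.623)·(0.86,-4.69) + 0.623·(-0.86,-7.71) = (-0.2116,-6.5715)
  v7: (1-0.623)·(2.52,-1.27) + 0.623·(3.09,-4.09) = (2.8751,-3.0269)
Shoelace sum Σ(x_i·y_{i+1} − x_{i+1}·y_i):
  i=1: 2.5719·4.2008 − 0.5877·0.8421 = +10.3092 (running +10.3092)
  i=2: 0.5877·3.6986 − -3.7628·4.2008 = +17.9803 (running +28.2895)
  i=3: -3.7628·-0.6835 − -6.9696·3.6986 = +28.3500 (running +56.6395)
  i=4: -6.9696·-4.4522 − -4.0452·-0.6835 = +28.2653 (running +84.9049)
  i=5: -4.0452·-6.5715 − -0.2116·-4.4522 = +25.6410 (running +110.5458)
  i=6: -0.2116·-3.0269 − 2.8751·-6.5715 = +19.5340 (running +130.0798)
  i=7: 2.8751·0.8421 − 2.5719·-3.0269 = +10.2059 (running +140.2858)
Area = |Σ|/2 = |140.2858|/2 = 70.1429

Area at t=0.623: 70.1429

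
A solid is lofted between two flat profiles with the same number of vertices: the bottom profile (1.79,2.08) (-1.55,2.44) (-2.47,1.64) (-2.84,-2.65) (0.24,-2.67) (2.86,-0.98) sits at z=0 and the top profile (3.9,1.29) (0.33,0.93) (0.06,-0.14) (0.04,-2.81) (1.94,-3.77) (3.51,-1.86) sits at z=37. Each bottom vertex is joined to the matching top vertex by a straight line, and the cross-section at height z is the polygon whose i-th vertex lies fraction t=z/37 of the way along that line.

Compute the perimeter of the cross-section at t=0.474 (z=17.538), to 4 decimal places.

Perimeter at t=0.474: 16.5567

Cross-section at t=0.474: each vertex is (1-t)·p0[i] + t·p1[i].
  v1: (1-0.474)·(1.79,2.08) + 0.474·(3.9,1.29) = (2.7901,1.7055)
  v2: (1-0.474)·(-1.55,2.44) + 0.474·(0.33,0.93) = (-0.6589,1.7243)
  v3: (1-0.474)·(-2.47,1.64) + 0.474·(0.06,-0.14) = (-1.2708,0.7963)
  v4: (1-0.474)·(-2.84,-2.65) + 0.474·(0.04,-2.81) = (-1.4749,-2.7258)
  v5: (1-0.474)·(0.24,-2.67) + 0.474·(1.94,-3.77) = (1.0458,-3.1914)
  v6: (1-0.474)·(2.86,-0.98) + 0.474·(3.51,-1.86) = (3.1681,-1.3971)
Perimeter = Σ |v_{i+1} − v_i|:
  edge 1→2: √(-3.4490² + 0.0187²) = 3.4491 (running 3.4491)
  edge 2→3: √(-0.6119² + -0.9280²) = 1.1116 (running 4.5606)
  edge 3→4: √(-0.2041² + -3.5221²) = 3.5280 (running 8.0887)
  edge 4→5: √(2.5207² + -0.4656²) = 2.5633 (running 10.6520)
  edge 5→6: √(2.1223² + 1.7943²) = 2.7791 (running 13.4311)
  edge 6→1: √(-0.3780² + 3.1027²) = 3.1256 (running 16.5567)
Perimeter = 16.5567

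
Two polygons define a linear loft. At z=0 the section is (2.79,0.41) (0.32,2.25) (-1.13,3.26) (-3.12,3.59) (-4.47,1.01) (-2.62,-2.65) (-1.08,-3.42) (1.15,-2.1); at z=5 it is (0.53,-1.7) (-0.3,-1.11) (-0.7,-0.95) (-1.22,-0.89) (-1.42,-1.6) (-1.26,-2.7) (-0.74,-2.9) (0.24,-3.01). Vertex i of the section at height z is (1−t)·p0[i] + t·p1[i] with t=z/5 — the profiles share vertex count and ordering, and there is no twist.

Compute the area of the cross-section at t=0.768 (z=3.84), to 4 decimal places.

Area at t=0.768: 6.9292

Cross-section at t=0.768: each vertex is (1-t)·p0[i] + t·p1[i].
  v1: (1-0.768)·(2.79,0.41) + 0.768·(0.53,-1.7) = (1.0543,-1.2105)
  v2: (1-0.768)·(0.32,2.25) + 0.768·(-0.3,-1.11) = (-0.1562,-0.3305)
  v3: (1-0.768)·(-1.13,3.26) + 0.768·(-0.7,-0.95) = (-0.7998,0.0267)
  v4: (1-0.768)·(-3.12,3.59) + 0.768·(-1.22,-0.89) = (-1.6608,0.1494)
  v5: (1-0.768)·(-4.47,1.01) + 0.768·(-1.42,-1.6) = (-2.1276,-0.9945)
  v6: (1-0.768)·(-2.62,-2.65) + 0.768·(-1.26,-2.7) = (-1.5755,-2.6884)
  v7: (1-0.768)·(-1.08,-3.42) + 0.768·(-0.74,-2.9) = (-0.8189,-3.0206)
  v8: (1-0.768)·(1.15,-2.1) + 0.768·(0.24,-3.01) = (0.4511,-2.7989)
Shoelace sum Σ(x_i·y_{i+1} − x_{i+1}·y_i):
  i=1: 1.0543·-0.3305 − -0.1562·-1.2105 = -0.5375 (running -0.5375)
  i=2: -0.1562·0.0267 − -0.7998·-0.3305 = -0.2685 (running -0.8059)
  i=3: -0.7998·0.1494 − -1.6608·0.0267 = -0.0751 (running -0.8810)
  i=4: -1.6608·-0.9945 − -2.1276·0.1494 = +1.9694 (running +1.0884)
  i=5: -2.1276·-2.6884 − -1.5755·-0.9945 = +4.1530 (running +5.2414)
  i=6: -1.5755·-3.0206 − -0.8189·-2.6884 = +2.5576 (running +7.7990)
  i=7: -0.8189·-2.7989 − 0.4511·-3.0206 = +3.6546 (running +11.4536)
  i=8: 0.4511·-1.2105 − 1.0543·-2.7989 = +2.4048 (running +13.8585)
Area = |Σ|/2 = |13.8585|/2 = 6.9292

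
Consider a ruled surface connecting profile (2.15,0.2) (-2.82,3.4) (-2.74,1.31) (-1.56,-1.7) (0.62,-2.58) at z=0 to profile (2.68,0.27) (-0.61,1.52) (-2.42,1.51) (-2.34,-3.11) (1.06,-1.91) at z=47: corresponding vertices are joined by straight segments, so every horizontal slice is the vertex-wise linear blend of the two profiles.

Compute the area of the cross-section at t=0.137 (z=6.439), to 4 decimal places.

Cross-section at t=0.137: each vertex is (1-t)·p0[i] + t·p1[i].
  v1: (1-0.137)·(2.15,0.2) + 0.137·(2.68,0.27) = (2.2226,0.2096)
  v2: (1-0.137)·(-2.82,3.4) + 0.137·(-0.61,1.52) = (-2.5172,3.1424)
  v3: (1-0.137)·(-2.74,1.31) + 0.137·(-2.42,1.51) = (-2.6962,1.3374)
  v4: (1-0.137)·(-1.56,-1.7) + 0.137·(-2.34,-3.11) = (-1.6669,-1.8932)
  v5: (1-0.137)·(0.62,-2.58) + 0.137·(1.06,-1.91) = (0.6803,-2.4882)
Shoelace sum Σ(x_i·y_{i+1} − x_{i+1}·y_i):
  i=1: 2.2226·3.1424 − -2.5172·0.2096 = +7.5120 (running +7.5120)
  i=2: -2.5172·1.3374 − -2.6962·3.1424 = +5.1060 (running +12.6180)
  i=3: -2.6962·-1.8932 − -1.6669·1.3374 = +7.3335 (running +19.9515)
  i=4: -1.6669·-2.4882 − 0.6803·-1.8932 = +5.4354 (running +25.3869)
  i=5: 0.6803·0.2096 − 2.2226·-2.4882 = +5.6729 (running +31.0598)
Area = |Σ|/2 = |31.0598|/2 = 15.5299

Area at t=0.137: 15.5299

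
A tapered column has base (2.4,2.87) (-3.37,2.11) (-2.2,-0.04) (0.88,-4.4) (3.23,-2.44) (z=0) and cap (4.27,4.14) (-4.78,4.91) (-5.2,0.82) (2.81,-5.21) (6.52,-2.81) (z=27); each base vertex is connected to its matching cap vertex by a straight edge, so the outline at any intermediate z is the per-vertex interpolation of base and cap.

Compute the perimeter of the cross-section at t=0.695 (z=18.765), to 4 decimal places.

Cross-section at t=0.695: each vertex is (1-t)·p0[i] + t·p1[i].
  v1: (1-0.695)·(2.4,2.87) + 0.695·(4.27,4.14) = (3.6996,3.7526)
  v2: (1-0.695)·(-3.37,2.11) + 0.695·(-4.78,4.91) = (-4.3499,4.0560)
  v3: (1-0.695)·(-2.2,-0.04) + 0.695·(-5.2,0.82) = (-4.2850,0.5577)
  v4: (1-0.695)·(0.88,-4.4) + 0.695·(2.81,-5.21) = (2.2214,-4.9630)
  v5: (1-0.695)·(3.23,-2.44) + 0.695·(6.52,-2.81) = (5.5165,-2.6972)
Perimeter = Σ |v_{i+1} − v_i|:
  edge 1→2: √(-8.0496² + 0.3034²) = 8.0553 (running 8.0553)
  edge 2→3: √(0.0649² + -3.4983²) = 3.4989 (running 11.5542)
  edge 3→4: √(6.5064² + -5.5206²) = 8.5329 (running 20.0871)
  edge 4→5: √(3.2952² + 2.2658²) = 3.9990 (running 24.0861)
  edge 5→1: √(-1.8169² + 6.4498²) = 6.7008 (running 30.7870)
Perimeter = 30.7870

Perimeter at t=0.695: 30.7870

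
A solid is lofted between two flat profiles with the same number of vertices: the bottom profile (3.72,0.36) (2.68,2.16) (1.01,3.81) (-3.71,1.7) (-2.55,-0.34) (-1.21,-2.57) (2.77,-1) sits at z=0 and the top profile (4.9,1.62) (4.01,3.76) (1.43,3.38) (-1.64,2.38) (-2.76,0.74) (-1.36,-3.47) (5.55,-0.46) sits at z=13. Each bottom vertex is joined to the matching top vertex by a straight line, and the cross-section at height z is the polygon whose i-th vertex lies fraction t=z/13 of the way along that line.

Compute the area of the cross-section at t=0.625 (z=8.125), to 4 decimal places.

Area at t=0.625: 33.2816

Cross-section at t=0.625: each vertex is (1-t)·p0[i] + t·p1[i].
  v1: (1-0.625)·(3.72,0.36) + 0.625·(4.9,1.62) = (4.4575,1.1475)
  v2: (1-0.625)·(2.68,2.16) + 0.625·(4.01,3.76) = (3.5112,3.1600)
  v3: (1-0.625)·(1.01,3.81) + 0.625·(1.43,3.38) = (1.2725,3.5412)
  v4: (1-0.625)·(-3.71,1.7) + 0.625·(-1.64,2.38) = (-2.4162,2.1250)
  v5: (1-0.625)·(-2.55,-0.34) + 0.625·(-2.76,0.74) = (-2.6812,0.3350)
  v6: (1-0.625)·(-1.21,-2.57) + 0.625·(-1.36,-3.47) = (-1.3037,-3.1325)
  v7: (1-0.625)·(2.77,-1) + 0.625·(5.55,-0.46) = (4.5075,-0.6625)
Shoelace sum Σ(x_i·y_{i+1} − x_{i+1}·y_i):
  i=1: 4.4575·3.1600 − 3.5112·1.1475 = +10.0565 (running +10.0565)
  i=2: 3.5112·3.5412 − 1.2725·3.1600 = +8.4131 (running +18.4697)
  i=3: 1.2725·2.1250 − -2.4162·3.5412 = +11.2606 (running +29.7303)
  i=4: -2.4162·0.3350 − -2.6812·2.1250 = +4.8882 (running +34.6185)
  i=5: -2.6812·-3.1325 − -1.3037·0.3350 = +8.8358 (running +43.4542)
  i=6: -1.3037·-0.6625 − 4.5075·-3.1325 = +14.9835 (running +58.4377)
  i=7: 4.5075·1.1475 − 4.4575·-0.6625 = +8.1255 (running +66.5632)
Area = |Σ|/2 = |66.5632|/2 = 33.2816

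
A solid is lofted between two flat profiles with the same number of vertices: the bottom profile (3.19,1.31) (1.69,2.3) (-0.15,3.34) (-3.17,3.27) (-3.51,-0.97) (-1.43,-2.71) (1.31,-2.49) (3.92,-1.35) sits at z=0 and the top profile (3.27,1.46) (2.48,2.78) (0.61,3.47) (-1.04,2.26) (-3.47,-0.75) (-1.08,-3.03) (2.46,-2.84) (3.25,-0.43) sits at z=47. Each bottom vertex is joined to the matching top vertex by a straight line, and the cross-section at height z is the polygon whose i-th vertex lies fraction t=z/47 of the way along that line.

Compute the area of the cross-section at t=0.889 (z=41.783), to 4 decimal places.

Cross-section at t=0.889: each vertex is (1-t)·p0[i] + t·p1[i].
  v1: (1-0.889)·(3.19,1.31) + 0.889·(3.27,1.46) = (3.2611,1.4434)
  v2: (1-0.889)·(1.69,2.3) + 0.889·(2.48,2.78) = (2.3923,2.7267)
  v3: (1-0.889)·(-0.15,3.34) + 0.889·(0.61,3.47) = (0.5256,3.4556)
  v4: (1-0.889)·(-3.17,3.27) + 0.889·(-1.04,2.26) = (-1.2764,2.3721)
  v5: (1-0.889)·(-3.51,-0.97) + 0.889·(-3.47,-0.75) = (-3.4744,-0.7744)
  v6: (1-0.889)·(-1.43,-2.71) + 0.889·(-1.08,-3.03) = (-1.1189,-2.9945)
  v7: (1-0.889)·(1.31,-2.49) + 0.889·(2.46,-2.84) = (2.3323,-2.8012)
  v8: (1-0.889)·(3.92,-1.35) + 0.889·(3.25,-0.43) = (3.3244,-0.5321)
Shoelace sum Σ(x_i·y_{i+1} − x_{i+1}·y_i):
  i=1: 3.2611·2.7267 − 2.3923·1.4434 = +5.4392 (running +5.4392)
  i=2: 2.3923·3.4556 − 0.5256·2.7267 = +6.8335 (running +12.2727)
  i=3: 0.5256·2.3721 − -1.2764·3.4556 = +5.6577 (running +17.9304)
  i=4: -1.2764·-0.7744 − -3.4744·2.3721 = +9.2302 (running +27.1607)
  i=5: -3.4744·-2.9945 − -1.1189·-0.7744 = +9.5377 (running +36.6983)
  i=6: -1.1189·-2.8012 − 2.3323·-2.9945 = +10.1182 (running +46.8166)
  i=7: 2.3323·-0.5321 − 3.3244·-2.8012 = +8.0710 (running +54.8876)
  i=8: 3.3244·1.4434 − 3.2611·-0.5321 = +6.5335 (running +61.4211)
Area = |Σ|/2 = |61.4211|/2 = 30.7105

Area at t=0.889: 30.7105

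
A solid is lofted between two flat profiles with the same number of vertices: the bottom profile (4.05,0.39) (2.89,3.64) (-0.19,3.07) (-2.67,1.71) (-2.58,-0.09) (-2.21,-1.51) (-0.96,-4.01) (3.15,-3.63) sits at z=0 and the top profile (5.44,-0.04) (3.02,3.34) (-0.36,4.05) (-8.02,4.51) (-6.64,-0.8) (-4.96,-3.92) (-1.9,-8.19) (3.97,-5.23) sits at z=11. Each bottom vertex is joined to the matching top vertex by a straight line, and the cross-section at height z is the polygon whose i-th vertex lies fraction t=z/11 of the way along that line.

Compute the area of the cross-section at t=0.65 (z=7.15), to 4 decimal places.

Area at t=0.65: 81.9504

Cross-section at t=0.65: each vertex is (1-t)·p0[i] + t·p1[i].
  v1: (1-0.65)·(4.05,0.39) + 0.65·(5.44,-0.04) = (4.9535,0.1105)
  v2: (1-0.65)·(2.89,3.64) + 0.65·(3.02,3.34) = (2.9745,3.4450)
  v3: (1-0.65)·(-0.19,3.07) + 0.65·(-0.36,4.05) = (-0.3005,3.7070)
  v4: (1-0.65)·(-2.67,1.71) + 0.65·(-8.02,4.51) = (-6.1475,3.5300)
  v5: (1-0.65)·(-2.58,-0.09) + 0.65·(-6.64,-0.8) = (-5.2190,-0.5515)
  v6: (1-0.65)·(-2.21,-1.51) + 0.65·(-4.96,-3.92) = (-3.9975,-3.0765)
  v7: (1-0.65)·(-0.96,-4.01) + 0.65·(-1.9,-8.19) = (-1.5710,-6.7270)
  v8: (1-0.65)·(3.15,-3.63) + 0.65·(3.97,-5.23) = (3.6830,-4.6700)
Shoelace sum Σ(x_i·y_{i+1} − x_{i+1}·y_i):
  i=1: 4.9535·3.4450 − 2.9745·0.1105 = +16.7361 (running +16.7361)
  i=2: 2.9745·3.7070 − -0.3005·3.4450 = +12.0617 (running +28.7978)
  i=3: -0.3005·3.5300 − -6.1475·3.7070 = +21.7280 (running +50.5258)
  i=4: -6.1475·-0.5515 − -5.2190·3.5300 = +21.8134 (running +72.3393)
  i=5: -5.2190·-3.0765 − -3.9975·-0.5515 = +13.8516 (running +86.1909)
  i=6: -3.9975·-6.7270 − -1.5710·-3.0765 = +22.0580 (running +108.2489)
  i=7: -1.5710·-4.6700 − 3.6830·-6.7270 = +32.1121 (running +140.3610)
  i=8: 3.6830·0.1105 − 4.9535·-4.6700 = +23.5398 (running +163.9008)
Area = |Σ|/2 = |163.9008|/2 = 81.9504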